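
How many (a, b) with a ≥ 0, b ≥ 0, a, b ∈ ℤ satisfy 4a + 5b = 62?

gcd(5, 4) = 1.
By Bézout, 4·(-1) + 5·(1) = 1.
One solution: (3, 10).
General: a = 3 + 5t, b = 10 - 4t.
a ≥ 0 ⇒ t ≥ 0; b ≥ 0 ⇒ t ≤ 2. So t ∈ [0, 2]: 3 solutions.

3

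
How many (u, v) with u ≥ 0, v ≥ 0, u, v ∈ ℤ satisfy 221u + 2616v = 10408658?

19

gcd(2616, 221):
  2616 = 11×221 + 185
  221 = 1×185 + 36
  185 = 5×36 + 5
  36 = 7×5 + 1
  5 = 5×1
so gcd(2616, 221) = 1.
Back-substitute for Bézout coefficients:
  1 = 36 - 7×5
  ... = 221×(509) + 2616×(-43)
Scale by 10408658: one solution is (5298006922, -447572294). Reduce u mod 2616: (10, 3978).
General: u = 10 + 2616t, v = 3978 - 221t.
u ≥ 0 ⇒ t ≥ 0; v ≥ 0 ⇒ t ≤ 18. So t ∈ [0, 18]: 19 solutions.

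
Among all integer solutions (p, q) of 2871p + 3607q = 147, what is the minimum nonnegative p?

3004

gcd(3607, 2871) = 1  (3607 = 1×2871 + 736, 2871 = 3×736 + 663, 736 = 1×663 + 73, 663 = 9×73 + 6, 73 = 12×6 + 1, 6 = 6×1).
1 divides 147, so solutions exist.
Back-substituting, 2871×(-593) + 3607×(472) = 1.
Scale by 147/1 = 147: (p₀, q₀) = (-87171, 69384).
General solution: p = -87171 + 3607t, q = 69384 - 2871t for integer t.
p ≥ 0: smallest is -87171 mod 3607 = 3004 (at t = 25), with q = -2391.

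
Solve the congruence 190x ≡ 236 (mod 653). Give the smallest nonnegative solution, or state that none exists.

613

gcd(653, 190) = 1  (653 = 3*190 + 83, 190 = 2*83 + 24, 83 = 3*24 + 11, 24 = 2*11 + 2, 11 = 5*2 + 1, 2 = 2*1).
1 divides 236, so solutions exist.
Back-substituting, 190*(-299) + 653*(87) = 1.
So 190*(-299) ≡ 1 (mod 653); multiply by 236: x ≡ -70564 (mod 653).
Smallest nonnegative: x = -70564 mod 653 = 613.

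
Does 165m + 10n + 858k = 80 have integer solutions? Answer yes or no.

yes

gcd(165, 10) = 5.
gcd(5, 858) = 1.
1 divides 80, so integer solutions exist.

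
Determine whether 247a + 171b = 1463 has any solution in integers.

gcd(247, 171) = 19.
19 divides 1463, so integer solutions exist.

yes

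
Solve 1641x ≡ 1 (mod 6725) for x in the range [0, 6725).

gcd(6725, 1641) = 1.
By Bézout, 1641·(1086) + 6725·(-265) = 1.
So 1641·1086 ≡ 1 (mod 6725), and 1086 mod 6725 = 1086.

1086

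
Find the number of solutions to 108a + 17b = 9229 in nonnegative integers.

5

gcd(108, 17) = 1.
By Bézout, 108×(3) + 17×(-19) = 1.
One solution: (11, 473).
General: a = 11 + 17t, b = 473 - 108t.
a ≥ 0 ⇒ t ≥ 0; b ≥ 0 ⇒ t ≤ 4. So t ∈ [0, 4]: 5 solutions.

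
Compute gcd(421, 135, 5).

1

gcd(421, 135):
  421 = 3×135 + 16
  135 = 8×16 + 7
  16 = 2×7 + 2
  7 = 3×2 + 1
  2 = 2×1
so gcd(421, 135) = 1.
gcd(1, 5) = 1.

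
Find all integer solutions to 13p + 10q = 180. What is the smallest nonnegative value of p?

gcd(13, 10) = 1  (13 = 1*10 + 3, 10 = 3*3 + 1, 3 = 3*1).
1 divides 180, so solutions exist.
Back-substituting, 13*(-3) + 10*(4) = 1.
Scale by 180/1 = 180: (p₀, q₀) = (-540, 720).
General solution: p = -540 + 10t, q = 720 - 13t for integer t.
p ≥ 0: smallest is -540 mod 10 = 0 (at t = 54), with q = 18.

0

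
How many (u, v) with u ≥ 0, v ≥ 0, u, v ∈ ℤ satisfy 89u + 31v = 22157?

gcd(89, 31):
  89 = 2·31 + 27
  31 = 1·27 + 4
  27 = 6·4 + 3
  4 = 1·3 + 1
  3 = 3·1
so gcd(89, 31) = 1.
Back-substitute for Bézout coefficients:
  1 = 4 - 1·3
  ... = 89·(-8) + 31·(23)
Scale by 22157: one solution is (-177256, 509611). Reduce u mod 31: (2, 709).
General: u = 2 + 31t, v = 709 - 89t.
u ≥ 0 ⇒ t ≥ 0; v ≥ 0 ⇒ t ≤ 7. So t ∈ [0, 7]: 8 solutions.

8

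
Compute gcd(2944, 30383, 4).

1

gcd(30383, 2944) = 23.
gcd(23, 4) = 1.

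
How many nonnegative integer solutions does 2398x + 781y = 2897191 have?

17

gcd(2398, 781):
  2398 = 3*781 + 55
  781 = 14*55 + 11
  55 = 5*11
so gcd(2398, 781) = 11.
Back-substitute for Bézout coefficients:
  11 = 781 - 14*55
  ... = 2398*(-14) + 781*(43)
Scale by 263381: one solution is (-3687334, 11325383). Reduce x mod 71: (51, 3553).
General: x = 51 + 71t, y = 3553 - 218t.
x ≥ 0 ⇒ t ≥ 0; y ≥ 0 ⇒ t ≤ 16. So t ∈ [0, 16]: 17 solutions.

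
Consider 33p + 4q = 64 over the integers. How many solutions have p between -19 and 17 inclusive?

9

gcd(33, 4):
  33 = 8*4 + 1
  4 = 4*1
so gcd(33, 4) = 1.
Back-substitute for Bézout coefficients:
  1 = 33 - 8*4
  ... = 33*(1) + 4*(-8)
Scale by 64: particular solution (64, -512); reduce p mod 4: (0, 16).
General solution: p = 0 + 4t, q = 16 - 33t for integer t.
-19 ≤ 0 + 4t ≤ 17 gives t ∈ [-4, 4], which is 9 values.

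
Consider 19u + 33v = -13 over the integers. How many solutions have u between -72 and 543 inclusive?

gcd(33, 19) = 1.
By Bézout, 19*(7) + 33*(-4) = 1.
Particular solution: (8, -5).
General solution: u = 8 + 33t, v = -5 - 19t for integer t.
-72 ≤ 8 + 33t ≤ 543 gives t ∈ [-2, 16], which is 19 values.

19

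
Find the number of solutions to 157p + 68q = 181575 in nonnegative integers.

gcd(157, 68) = 1  (157 = 2×68 + 21, 68 = 3×21 + 5, 21 = 4×5 + 1, 5 = 5×1).
Back-substituting, 157×(13) + 68×(-30) = 1.
Scale by 181575: one solution is (2360475, -5447250). Reduce p mod 68: (59, 2534).
General: p = 59 + 68t, q = 2534 - 157t.
p ≥ 0 ⇒ t ≥ 0; q ≥ 0 ⇒ t ≤ 16. So t ∈ [0, 16]: 17 solutions.

17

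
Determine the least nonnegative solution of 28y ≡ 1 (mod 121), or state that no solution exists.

13

gcd(121, 28) = 1.
1 divides 1, so solutions exist.
By Bézout, 28·(13) + 121·(-3) = 1.
So 28·(13) ≡ 1 (mod 121); multiply by 1: y ≡ 13 (mod 121).
Smallest nonnegative: y = 13 mod 121 = 13.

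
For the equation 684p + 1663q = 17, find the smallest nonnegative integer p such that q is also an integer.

gcd(1663, 684):
  1663 = 2·684 + 295
  684 = 2·295 + 94
  295 = 3·94 + 13
  94 = 7·13 + 3
  13 = 4·3 + 1
  3 = 3·1
so gcd(1663, 684) = 1.
1 divides 17, so solutions exist.
Back-substitute for Bézout coefficients:
  1 = 13 - 4·3
  ... = 684·(-513) + 1663·(211)
Scale by 17/1 = 17: (p₀, q₀) = (-8721, 3587).
General solution: p = -8721 + 1663t, q = 3587 - 684t for integer t.
p ≥ 0: smallest is -8721 mod 1663 = 1257 (at t = 6), with q = -517.

1257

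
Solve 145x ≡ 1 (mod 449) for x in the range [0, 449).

gcd(449, 145) = 1.
By Bézout, 145*(96) + 449*(-31) = 1.
So 145*96 ≡ 1 (mod 449), and 96 mod 449 = 96.

96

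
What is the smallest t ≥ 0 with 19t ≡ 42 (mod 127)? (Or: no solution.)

gcd(127, 19) = 1  (127 = 6×19 + 13, 19 = 1×13 + 6, 13 = 2×6 + 1, 6 = 6×1).
1 divides 42, so solutions exist.
Back-substituting, 19×(-20) + 127×(3) = 1.
So 19×(-20) ≡ 1 (mod 127); multiply by 42: t ≡ -840 (mod 127).
Smallest nonnegative: t = -840 mod 127 = 49.

49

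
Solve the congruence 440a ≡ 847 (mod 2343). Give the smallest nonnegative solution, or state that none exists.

167

gcd(2343, 440) = 11  (2343 = 5×440 + 143, 440 = 3×143 + 11, 143 = 13×11).
11 divides 847, so solutions exist.
Back-substituting, 440×(16) + 2343×(-3) = 11.
So 440×(16) ≡ 11 (mod 2343); multiply by 77: a ≡ 1232 (mod 213).
Smallest nonnegative: a = 1232 mod 213 = 167.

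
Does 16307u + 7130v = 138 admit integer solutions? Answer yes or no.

yes

gcd(16307, 7130) = 23  (16307 = 2×7130 + 2047, 7130 = 3×2047 + 989, 2047 = 2×989 + 69, 989 = 14×69 + 23, 69 = 3×23).
23 divides 138, so integer solutions exist.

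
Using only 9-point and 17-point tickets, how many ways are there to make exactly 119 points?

Need nonnegative integers with 9j + 17k = 119.
gcd(9, 17) = 1, and 9·(2) + 17·(-1) = 1.
So (j₀, k₀) = (238, -119); general j = 238 + 17t, k = -119 - 9t.
j ≥ 0 ⇒ t ≥ -14; k ≥ 0 ⇒ t ≤ -14. That's 1 value of t.

1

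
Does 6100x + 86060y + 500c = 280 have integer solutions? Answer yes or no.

yes

gcd(86060, 6100) = 20  (86060 = 14·6100 + 660, 6100 = 9·660 + 160, 660 = 4·160 + 20, 160 = 8·20).
gcd(20, 500) = 20.
20 divides 280, so integer solutions exist.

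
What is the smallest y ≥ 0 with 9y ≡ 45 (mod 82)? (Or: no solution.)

gcd(82, 9):
  82 = 9*9 + 1
  9 = 9*1
so gcd(82, 9) = 1.
1 divides 45, so solutions exist.
Back-substitute for Bézout coefficients:
  1 = 82 - 9*9
  ... = 9*(-9) + 82*(1)
So 9*(-9) ≡ 1 (mod 82); multiply by 45: y ≡ -405 (mod 82).
Smallest nonnegative: y = -405 mod 82 = 5.

5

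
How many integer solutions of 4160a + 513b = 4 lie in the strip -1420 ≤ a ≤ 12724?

gcd(4160, 513) = 1  (4160 = 8·513 + 56, 513 = 9·56 + 9, 56 = 6·9 + 2, 9 = 4·2 + 1, 2 = 2·1).
Back-substituting, 4160·(-229) + 513·(1857) = 1.
Scale by 4: particular solution (-916, 7428); reduce a mod 513: (110, -892).
General solution: a = 110 + 513t, b = -892 - 4160t for integer t.
-1420 ≤ 110 + 513t ≤ 12724 gives t ∈ [-2, 24], which is 27 values.

27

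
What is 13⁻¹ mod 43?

gcd(43, 13):
  43 = 3×13 + 4
  13 = 3×4 + 1
  4 = 4×1
so gcd(43, 13) = 1.
Back-substitute for Bézout coefficients:
  1 = 13 - 3×4
  ... = 13×(10) + 43×(-3)
So 13×10 ≡ 1 (mod 43), and 10 mod 43 = 10.

10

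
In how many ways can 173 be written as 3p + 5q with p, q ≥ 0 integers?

12

gcd(5, 3) = 1  (5 = 1*3 + 2, 3 = 1*2 + 1, 2 = 2*1).
Back-substituting, 3*(2) + 5*(-1) = 1.
Scale by 173: one solution is (346, -173). Reduce p mod 5: (1, 34).
General: p = 1 + 5t, q = 34 - 3t.
p ≥ 0 ⇒ t ≥ 0; q ≥ 0 ⇒ t ≤ 11. So t ∈ [0, 11]: 12 solutions.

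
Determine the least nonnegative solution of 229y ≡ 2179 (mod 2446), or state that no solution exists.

1099

gcd(2446, 229):
  2446 = 10×229 + 156
  229 = 1×156 + 73
  156 = 2×73 + 10
  73 = 7×10 + 3
  10 = 3×3 + 1
  3 = 3×1
so gcd(2446, 229) = 1.
1 divides 2179, so solutions exist.
Back-substitute for Bézout coefficients:
  1 = 10 - 3×3
  ... = 229×(-737) + 2446×(69)
So 229×(-737) ≡ 1 (mod 2446); multiply by 2179: y ≡ -1605923 (mod 2446).
Smallest nonnegative: y = -1605923 mod 2446 = 1099.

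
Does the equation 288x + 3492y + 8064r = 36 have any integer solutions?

yes

gcd(3492, 288) = 36  (3492 = 12·288 + 36, 288 = 8·36).
gcd(36, 8064) = 36.
36 divides 36, so integer solutions exist.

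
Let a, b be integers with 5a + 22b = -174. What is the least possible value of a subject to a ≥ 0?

18

gcd(22, 5):
  22 = 4*5 + 2
  5 = 2*2 + 1
  2 = 2*1
so gcd(22, 5) = 1.
1 divides -174, so solutions exist.
Back-substitute for Bézout coefficients:
  1 = 5 - 2*2
  ... = 5*(9) + 22*(-2)
Scale by -174/1 = -174: (a₀, b₀) = (-1566, 348).
General solution: a = -1566 + 22t, b = 348 - 5t for integer t.
a ≥ 0: smallest is -1566 mod 22 = 18 (at t = 72), with b = -12.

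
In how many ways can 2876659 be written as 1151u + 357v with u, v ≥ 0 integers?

7

gcd(1151, 357) = 1.
By Bézout, 1151*(-58) + 357*(187) = 1.
One solution: (227, 7326).
General: u = 227 + 357t, v = 7326 - 1151t.
u ≥ 0 ⇒ t ≥ 0; v ≥ 0 ⇒ t ≤ 6. So t ∈ [0, 6]: 7 solutions.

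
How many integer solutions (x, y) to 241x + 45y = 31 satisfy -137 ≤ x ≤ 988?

gcd(241, 45) = 1.
By Bézout, 241·(-14) + 45·(75) = 1.
Particular solution: (16, -85).
General solution: x = 16 + 45t, y = -85 - 241t for integer t.
-137 ≤ 16 + 45t ≤ 988 gives t ∈ [-3, 21], which is 25 values.

25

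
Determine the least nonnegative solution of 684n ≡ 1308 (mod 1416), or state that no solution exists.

93

gcd(1416, 684) = 12  (1416 = 2·684 + 48, 684 = 14·48 + 12, 48 = 4·12).
12 divides 1308, so solutions exist.
Back-substituting, 684·(29) + 1416·(-14) = 12.
So 684·(29) ≡ 12 (mod 1416); multiply by 109: n ≡ 3161 (mod 118).
Smallest nonnegative: n = 3161 mod 118 = 93.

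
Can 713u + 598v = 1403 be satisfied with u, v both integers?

yes

gcd(713, 598) = 23.
23 divides 1403, so integer solutions exist.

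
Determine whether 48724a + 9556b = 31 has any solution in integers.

gcd(48724, 9556):
  48724 = 5×9556 + 944
  9556 = 10×944 + 116
  944 = 8×116 + 16
  116 = 7×16 + 4
  16 = 4×4
so gcd(48724, 9556) = 4.
4 does not divide 31 (remainder 3), so no integer solutions.

no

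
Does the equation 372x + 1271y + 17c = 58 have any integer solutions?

yes

gcd(1271, 372) = 31  (1271 = 3·372 + 155, 372 = 2·155 + 62, 155 = 2·62 + 31, 62 = 2·31).
gcd(31, 17) = 1.
1 divides 58, so integer solutions exist.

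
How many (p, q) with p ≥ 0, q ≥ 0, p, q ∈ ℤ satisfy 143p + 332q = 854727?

18

gcd(332, 143) = 1.
By Bézout, 143*(-65) + 332*(28) = 1.
One solution: (289, 2450).
General: p = 289 + 332t, q = 2450 - 143t.
p ≥ 0 ⇒ t ≥ 0; q ≥ 0 ⇒ t ≤ 17. So t ∈ [0, 17]: 18 solutions.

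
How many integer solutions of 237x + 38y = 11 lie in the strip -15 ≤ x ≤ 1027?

28

gcd(237, 38) = 1  (237 = 6×38 + 9, 38 = 4×9 + 2, 9 = 4×2 + 1, 2 = 2×1).
Back-substituting, 237×(17) + 38×(-106) = 1.
Scale by 11: particular solution (187, -1166); reduce x mod 38: (35, -218).
General solution: x = 35 + 38t, y = -218 - 237t for integer t.
-15 ≤ 35 + 38t ≤ 1027 gives t ∈ [-1, 26], which is 28 values.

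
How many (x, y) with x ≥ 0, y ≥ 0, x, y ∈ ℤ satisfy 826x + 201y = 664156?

4

gcd(826, 201):
  826 = 4·201 + 22
  201 = 9·22 + 3
  22 = 7·3 + 1
  3 = 3·1
so gcd(826, 201) = 1.
Back-substitute for Bézout coefficients:
  1 = 22 - 7·3
  ... = 826·(64) + 201·(-263)
Scale by 664156: one solution is (42505984, -174673028). Reduce x mod 201: (112, 2844).
General: x = 112 + 201t, y = 2844 - 826t.
x ≥ 0 ⇒ t ≥ 0; y ≥ 0 ⇒ t ≤ 3. So t ∈ [0, 3]: 4 solutions.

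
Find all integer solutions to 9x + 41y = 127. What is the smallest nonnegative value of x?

5

gcd(41, 9):
  41 = 4×9 + 5
  9 = 1×5 + 4
  5 = 1×4 + 1
  4 = 4×1
so gcd(41, 9) = 1.
1 divides 127, so solutions exist.
Back-substitute for Bézout coefficients:
  1 = 5 - 1×4
  ... = 9×(-9) + 41×(2)
Scale by 127/1 = 127: (x₀, y₀) = (-1143, 254).
General solution: x = -1143 + 41t, y = 254 - 9t for integer t.
x ≥ 0: smallest is -1143 mod 41 = 5 (at t = 28), with y = 2.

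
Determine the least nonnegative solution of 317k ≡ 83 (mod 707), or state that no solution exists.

143

gcd(707, 317):
  707 = 2*317 + 73
  317 = 4*73 + 25
  73 = 2*25 + 23
  25 = 1*23 + 2
  23 = 11*2 + 1
  2 = 2*1
so gcd(707, 317) = 1.
1 divides 83, so solutions exist.
Back-substitute for Bézout coefficients:
  1 = 23 - 11*2
  ... = 317*(-339) + 707*(152)
So 317*(-339) ≡ 1 (mod 707); multiply by 83: k ≡ -28137 (mod 707).
Smallest nonnegative: k = -28137 mod 707 = 143.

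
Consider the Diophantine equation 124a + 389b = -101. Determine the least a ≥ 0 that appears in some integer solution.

178

gcd(389, 124):
  389 = 3×124 + 17
  124 = 7×17 + 5
  17 = 3×5 + 2
  5 = 2×2 + 1
  2 = 2×1
so gcd(389, 124) = 1.
1 divides -101, so solutions exist.
Back-substitute for Bézout coefficients:
  1 = 5 - 2×2
  ... = 124×(160) + 389×(-51)
Scale by -101/1 = -101: (a₀, b₀) = (-16160, 5151).
General solution: a = -16160 + 389t, b = 5151 - 124t for integer t.
a ≥ 0: smallest is -16160 mod 389 = 178 (at t = 42), with b = -57.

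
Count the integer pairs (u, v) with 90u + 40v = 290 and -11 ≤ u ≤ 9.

gcd(90, 40):
  90 = 2·40 + 10
  40 = 4·10
so gcd(90, 40) = 10.
Back-substitute for Bézout coefficients:
  10 = 90 - 2·40
  ... = 90·(1) + 40·(-2)
Scale by 29: particular solution (29, -58); reduce u mod 4: (1, 5).
General solution: u = 1 + 4t, v = 5 - 9t for integer t.
-11 ≤ 1 + 4t ≤ 9 gives t ∈ [-3, 2], which is 6 values.

6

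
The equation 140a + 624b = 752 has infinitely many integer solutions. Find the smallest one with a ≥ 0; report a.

148

gcd(624, 140):
  624 = 4·140 + 64
  140 = 2·64 + 12
  64 = 5·12 + 4
  12 = 3·4
so gcd(624, 140) = 4.
4 divides 752, so solutions exist.
Back-substitute for Bézout coefficients:
  4 = 64 - 5·12
  ... = 140·(-49) + 624·(11)
Scale by 752/4 = 188: (a₀, b₀) = (-9212, 2068).
General solution: a = -9212 + 156t, b = 2068 - 35t for integer t.
a ≥ 0: smallest is -9212 mod 156 = 148 (at t = 60), with b = -32.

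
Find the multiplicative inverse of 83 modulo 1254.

695

gcd(1254, 83):
  1254 = 15*83 + 9
  83 = 9*9 + 2
  9 = 4*2 + 1
  2 = 2*1
so gcd(1254, 83) = 1.
Back-substitute for Bézout coefficients:
  1 = 9 - 4*2
  ... = 83*(-559) + 1254*(37)
So 83*-559 ≡ 1 (mod 1254), and -559 mod 1254 = 695.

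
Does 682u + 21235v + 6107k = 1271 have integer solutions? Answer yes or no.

yes

gcd(21235, 682):
  21235 = 31·682 + 93
  682 = 7·93 + 31
  93 = 3·31
so gcd(21235, 682) = 31.
gcd(31, 6107) = 31.
31 divides 1271, so integer solutions exist.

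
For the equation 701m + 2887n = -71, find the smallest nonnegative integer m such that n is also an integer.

873

gcd(2887, 701) = 1.
1 divides -71, so solutions exist.
By Bézout, 701*(313) + 2887*(-76) = 1.
Scale by -71/1 = -71: (m₀, n₀) = (-22223, 5396).
General solution: m = -22223 + 2887t, n = 5396 - 701t for integer t.
m ≥ 0: smallest is -22223 mod 2887 = 873 (at t = 8), with n = -212.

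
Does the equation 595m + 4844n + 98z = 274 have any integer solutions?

gcd(4844, 595) = 7  (4844 = 8·595 + 84, 595 = 7·84 + 7, 84 = 12·7).
gcd(7, 98) = 7.
7 does not divide 274 (remainder 1), so no integer solutions.

no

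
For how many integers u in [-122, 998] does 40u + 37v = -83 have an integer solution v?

31

gcd(40, 37) = 1  (40 = 1×37 + 3, 37 = 12×3 + 1, 3 = 3×1).
Back-substituting, 40×(-12) + 37×(13) = 1.
Scale by -83: particular solution (996, -1079); reduce u mod 37: (34, -39).
General solution: u = 34 + 37t, v = -39 - 40t for integer t.
-122 ≤ 34 + 37t ≤ 998 gives t ∈ [-4, 26], which is 31 values.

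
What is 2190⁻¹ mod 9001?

859

gcd(9001, 2190) = 1  (9001 = 4×2190 + 241, 2190 = 9×241 + 21, 241 = 11×21 + 10, 21 = 2×10 + 1, 10 = 10×1).
Back-substituting, 2190×(859) + 9001×(-209) = 1.
So 2190×859 ≡ 1 (mod 9001), and 859 mod 9001 = 859.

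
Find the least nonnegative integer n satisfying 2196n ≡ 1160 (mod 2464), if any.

gcd(2464, 2196) = 4.
4 divides 1160, so solutions exist.
By Bézout, 2196*(285) + 2464*(-254) = 4.
So 2196*(285) ≡ 4 (mod 2464); multiply by 290: n ≡ 82650 (mod 616).
Smallest nonnegative: n = 82650 mod 616 = 106.

106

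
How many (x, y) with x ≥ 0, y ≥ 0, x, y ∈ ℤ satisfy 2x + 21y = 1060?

gcd(21, 2) = 1.
By Bézout, 2×(-10) + 21×(1) = 1.
One solution: (5, 50).
General: x = 5 + 21t, y = 50 - 2t.
x ≥ 0 ⇒ t ≥ 0; y ≥ 0 ⇒ t ≤ 25. So t ∈ [0, 25]: 26 solutions.

26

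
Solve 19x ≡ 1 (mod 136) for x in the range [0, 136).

43

gcd(136, 19) = 1.
By Bézout, 19×(43) + 136×(-6) = 1.
So 19×43 ≡ 1 (mod 136), and 43 mod 136 = 43.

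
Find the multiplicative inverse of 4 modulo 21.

gcd(21, 4) = 1.
By Bézout, 4*(-5) + 21*(1) = 1.
So 4*-5 ≡ 1 (mod 21), and -5 mod 21 = 16.

16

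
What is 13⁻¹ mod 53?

gcd(53, 13):
  53 = 4×13 + 1
  13 = 13×1
so gcd(53, 13) = 1.
Back-substitute for Bézout coefficients:
  1 = 53 - 4×13
  ... = 13×(-4) + 53×(1)
So 13×-4 ≡ 1 (mod 53), and -4 mod 53 = 49.

49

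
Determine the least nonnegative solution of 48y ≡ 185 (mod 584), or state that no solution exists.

no solution

gcd(584, 48) = 8.
8 does not divide 185, so the congruence has no solution.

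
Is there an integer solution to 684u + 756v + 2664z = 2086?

no

gcd(756, 684) = 36.
gcd(36, 2664) = 36.
36 does not divide 2086 (remainder 34), so no integer solutions.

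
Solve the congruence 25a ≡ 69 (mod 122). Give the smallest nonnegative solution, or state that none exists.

gcd(122, 25) = 1  (122 = 4×25 + 22, 25 = 1×22 + 3, 22 = 7×3 + 1, 3 = 3×1).
1 divides 69, so solutions exist.
Back-substituting, 25×(-39) + 122×(8) = 1.
So 25×(-39) ≡ 1 (mod 122); multiply by 69: a ≡ -2691 (mod 122).
Smallest nonnegative: a = -2691 mod 122 = 115.

115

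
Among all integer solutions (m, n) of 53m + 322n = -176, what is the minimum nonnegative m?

264

gcd(322, 53):
  322 = 6×53 + 4
  53 = 13×4 + 1
  4 = 4×1
so gcd(322, 53) = 1.
1 divides -176, so solutions exist.
Back-substitute for Bézout coefficients:
  1 = 53 - 13×4
  ... = 53×(79) + 322×(-13)
Scale by -176/1 = -176: (m₀, n₀) = (-13904, 2288).
General solution: m = -13904 + 322t, n = 2288 - 53t for integer t.
m ≥ 0: smallest is -13904 mod 322 = 264 (at t = 44), with n = -44.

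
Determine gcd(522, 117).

9

gcd(522, 117) = 9  (522 = 4*117 + 54, 117 = 2*54 + 9, 54 = 6*9).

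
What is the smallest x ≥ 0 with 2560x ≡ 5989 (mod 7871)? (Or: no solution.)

7200

gcd(7871, 2560) = 1  (7871 = 3*2560 + 191, 2560 = 13*191 + 77, 191 = 2*77 + 37, 77 = 2*37 + 3, 37 = 12*3 + 1, 3 = 3*1).
1 divides 5989, so solutions exist.
Back-substituting, 2560*(-2555) + 7871*(831) = 1.
So 2560*(-2555) ≡ 1 (mod 7871); multiply by 5989: x ≡ -15301895 (mod 7871).
Smallest nonnegative: x = -15301895 mod 7871 = 7200.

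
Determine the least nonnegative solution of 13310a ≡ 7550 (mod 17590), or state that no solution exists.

1449

gcd(17590, 13310):
  17590 = 1·13310 + 4280
  13310 = 3·4280 + 470
  4280 = 9·470 + 50
  470 = 9·50 + 20
  50 = 2·20 + 10
  20 = 2·10
so gcd(17590, 13310) = 10.
10 divides 7550, so solutions exist.
Back-substitute for Bézout coefficients:
  10 = 50 - 2·20
  ... = 13310·(-711) + 17590·(538)
So 13310·(-711) ≡ 10 (mod 17590); multiply by 755: a ≡ -536805 (mod 1759).
Smallest nonnegative: a = -536805 mod 1759 = 1449.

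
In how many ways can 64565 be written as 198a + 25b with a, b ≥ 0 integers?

13

gcd(198, 25):
  198 = 7·25 + 23
  25 = 1·23 + 2
  23 = 11·2 + 1
  2 = 2·1
so gcd(198, 25) = 1.
Back-substitute for Bézout coefficients:
  1 = 23 - 11·2
  ... = 198·(12) + 25·(-95)
Scale by 64565: one solution is (774780, -6133675). Reduce a mod 25: (5, 2543).
General: a = 5 + 25t, b = 2543 - 198t.
a ≥ 0 ⇒ t ≥ 0; b ≥ 0 ⇒ t ≤ 12. So t ∈ [0, 12]: 13 solutions.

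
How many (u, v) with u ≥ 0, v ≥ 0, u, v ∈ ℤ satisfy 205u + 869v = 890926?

gcd(869, 205):
  869 = 4×205 + 49
  205 = 4×49 + 9
  49 = 5×9 + 4
  9 = 2×4 + 1
  4 = 4×1
so gcd(869, 205) = 1.
Back-substitute for Bézout coefficients:
  1 = 9 - 2×4
  ... = 205×(195) + 869×(-46)
Scale by 890926: one solution is (173730570, -40982596). Reduce u mod 869: (90, 1004).
General: u = 90 + 869t, v = 1004 - 205t.
u ≥ 0 ⇒ t ≥ 0; v ≥ 0 ⇒ t ≤ 4. So t ∈ [0, 4]: 5 solutions.

5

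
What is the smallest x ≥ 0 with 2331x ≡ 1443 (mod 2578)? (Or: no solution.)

gcd(2578, 2331) = 1  (2578 = 1·2331 + 247, 2331 = 9·247 + 108, 247 = 2·108 + 31, 108 = 3·31 + 15, 31 = 2·15 + 1, 15 = 15·1).
1 divides 1443, so solutions exist.
Back-substituting, 2331·(-167) + 2578·(151) = 1.
So 2331·(-167) ≡ 1 (mod 2578); multiply by 1443: x ≡ -240981 (mod 2578).
Smallest nonnegative: x = -240981 mod 2578 = 1351.

1351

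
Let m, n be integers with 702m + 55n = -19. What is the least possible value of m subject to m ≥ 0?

48

gcd(702, 55) = 1  (702 = 12×55 + 42, 55 = 1×42 + 13, 42 = 3×13 + 3, 13 = 4×3 + 1, 3 = 3×1).
1 divides -19, so solutions exist.
Back-substituting, 702×(-17) + 55×(217) = 1.
Scale by -19/1 = -19: (m₀, n₀) = (323, -4123).
General solution: m = 323 + 55t, n = -4123 - 702t for integer t.
m ≥ 0: smallest is 323 mod 55 = 48 (at t = -5), with n = -613.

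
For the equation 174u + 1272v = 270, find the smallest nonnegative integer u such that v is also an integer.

177

gcd(1272, 174):
  1272 = 7·174 + 54
  174 = 3·54 + 12
  54 = 4·12 + 6
  12 = 2·6
so gcd(1272, 174) = 6.
6 divides 270, so solutions exist.
Back-substitute for Bézout coefficients:
  6 = 54 - 4·12
  ... = 174·(-95) + 1272·(13)
Scale by 270/6 = 45: (u₀, v₀) = (-4275, 585).
General solution: u = -4275 + 212t, v = 585 - 29t for integer t.
u ≥ 0: smallest is -4275 mod 212 = 177 (at t = 21), with v = -24.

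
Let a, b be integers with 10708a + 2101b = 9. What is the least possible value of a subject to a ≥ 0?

1863

gcd(10708, 2101) = 1  (10708 = 5·2101 + 203, 2101 = 10·203 + 71, 203 = 2·71 + 61, 71 = 1·61 + 10, 61 = 6·10 + 1, 10 = 10·1).
1 divides 9, so solutions exist.
Back-substituting, 10708·(207) + 2101·(-1055) = 1.
Scale by 9/1 = 9: (a₀, b₀) = (1863, -9495).
General solution: a = 1863 + 2101t, b = -9495 - 10708t for integer t.
a ≥ 0: smallest is 1863 mod 2101 = 1863 (at t = 0), with b = -9495.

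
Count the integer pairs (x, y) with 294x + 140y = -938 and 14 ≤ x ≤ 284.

gcd(294, 140) = 14  (294 = 2·140 + 14, 140 = 10·14).
Back-substituting, 294·(1) + 140·(-2) = 14.
Scale by -67: particular solution (-67, 134); reduce x mod 10: (3, -13).
General solution: x = 3 + 10t, y = -13 - 21t for integer t.
14 ≤ 3 + 10t ≤ 284 gives t ∈ [2, 28], which is 27 values.

27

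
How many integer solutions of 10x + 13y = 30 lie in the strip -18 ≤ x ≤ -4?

1

gcd(13, 10) = 1.
By Bézout, 10×(4) + 13×(-3) = 1.
Particular solution: (3, 0).
General solution: x = 3 + 13t, y = 0 - 10t for integer t.
-18 ≤ 3 + 13t ≤ -4 gives t ∈ [-1, -1], which is 1 value.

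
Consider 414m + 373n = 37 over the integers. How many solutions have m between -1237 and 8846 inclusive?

gcd(414, 373) = 1.
By Bézout, 414*(91) + 373*(-101) = 1.
Particular solution: (10, -11).
General solution: m = 10 + 373t, n = -11 - 414t for integer t.
-1237 ≤ 10 + 373t ≤ 8846 gives t ∈ [-3, 23], which is 27 values.

27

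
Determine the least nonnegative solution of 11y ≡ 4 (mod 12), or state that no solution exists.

8

gcd(12, 11):
  12 = 1·11 + 1
  11 = 11·1
so gcd(12, 11) = 1.
1 divides 4, so solutions exist.
Back-substitute for Bézout coefficients:
  1 = 12 - 1·11
  ... = 11·(-1) + 12·(1)
So 11·(-1) ≡ 1 (mod 12); multiply by 4: y ≡ -4 (mod 12).
Smallest nonnegative: y = -4 mod 12 = 8.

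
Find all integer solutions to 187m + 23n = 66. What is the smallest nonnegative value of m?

22

gcd(187, 23):
  187 = 8×23 + 3
  23 = 7×3 + 2
  3 = 1×2 + 1
  2 = 2×1
so gcd(187, 23) = 1.
1 divides 66, so solutions exist.
Back-substitute for Bézout coefficients:
  1 = 3 - 1×2
  ... = 187×(8) + 23×(-65)
Scale by 66/1 = 66: (m₀, n₀) = (528, -4290).
General solution: m = 528 + 23t, n = -4290 - 187t for integer t.
m ≥ 0: smallest is 528 mod 23 = 22 (at t = -22), with n = -176.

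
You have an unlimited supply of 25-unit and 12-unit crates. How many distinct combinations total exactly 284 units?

1

Need nonnegative integers with 25j + 12k = 284.
gcd(25, 12) = 1, and 25·(1) + 12·(-2) = 1.
So (j₀, k₀) = (284, -568); general j = 284 + 12t, k = -568 - 25t.
j ≥ 0 ⇒ t ≥ -23; k ≥ 0 ⇒ t ≤ -23. That's 1 value of t.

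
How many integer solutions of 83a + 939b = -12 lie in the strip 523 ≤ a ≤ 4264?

4

gcd(939, 83):
  939 = 11*83 + 26
  83 = 3*26 + 5
  26 = 5*5 + 1
  5 = 5*1
so gcd(939, 83) = 1.
Back-substitute for Bézout coefficients:
  1 = 26 - 5*5
  ... = 83*(-181) + 939*(16)
Scale by -12: particular solution (2172, -192); reduce a mod 939: (294, -26).
General solution: a = 294 + 939t, b = -26 - 83t for integer t.
523 ≤ 294 + 939t ≤ 4264 gives t ∈ [1, 4], which is 4 values.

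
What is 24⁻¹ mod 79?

56

gcd(79, 24) = 1  (79 = 3×24 + 7, 24 = 3×7 + 3, 7 = 2×3 + 1, 3 = 3×1).
Back-substituting, 24×(-23) + 79×(7) = 1.
So 24×-23 ≡ 1 (mod 79), and -23 mod 79 = 56.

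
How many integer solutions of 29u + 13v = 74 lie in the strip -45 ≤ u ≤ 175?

gcd(29, 13):
  29 = 2×13 + 3
  13 = 4×3 + 1
  3 = 3×1
so gcd(29, 13) = 1.
Back-substitute for Bézout coefficients:
  1 = 13 - 4×3
  ... = 29×(-4) + 13×(9)
Scale by 74: particular solution (-296, 666); reduce u mod 13: (3, -1).
General solution: u = 3 + 13t, v = -1 - 29t for integer t.
-45 ≤ 3 + 13t ≤ 175 gives t ∈ [-3, 13], which is 17 values.

17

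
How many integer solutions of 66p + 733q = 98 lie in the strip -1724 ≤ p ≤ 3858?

8

gcd(733, 66):
  733 = 11×66 + 7
  66 = 9×7 + 3
  7 = 2×3 + 1
  3 = 3×1
so gcd(733, 66) = 1.
Back-substitute for Bézout coefficients:
  1 = 7 - 2×3
  ... = 66×(-211) + 733×(19)
Scale by 98: particular solution (-20678, 1862); reduce p mod 733: (579, -52).
General solution: p = 579 + 733t, q = -52 - 66t for integer t.
-1724 ≤ 579 + 733t ≤ 3858 gives t ∈ [-3, 4], which is 8 values.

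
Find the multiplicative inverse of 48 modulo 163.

gcd(163, 48) = 1  (163 = 3*48 + 19, 48 = 2*19 + 10, 19 = 1*10 + 9, 10 = 1*9 + 1, 9 = 9*1).
Back-substituting, 48*(17) + 163*(-5) = 1.
So 48*17 ≡ 1 (mod 163), and 17 mod 163 = 17.

17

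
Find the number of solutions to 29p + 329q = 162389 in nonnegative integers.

17

gcd(329, 29) = 1.
By Bézout, 29*(-34) + 329*(3) = 1.
One solution: (52, 489).
General: p = 52 + 329t, q = 489 - 29t.
p ≥ 0 ⇒ t ≥ 0; q ≥ 0 ⇒ t ≤ 16. So t ∈ [0, 16]: 17 solutions.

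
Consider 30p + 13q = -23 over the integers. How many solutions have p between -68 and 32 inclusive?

8

gcd(30, 13):
  30 = 2·13 + 4
  13 = 3·4 + 1
  4 = 4·1
so gcd(30, 13) = 1.
Back-substitute for Bézout coefficients:
  1 = 13 - 3·4
  ... = 30·(-3) + 13·(7)
Scale by -23: particular solution (69, -161); reduce p mod 13: (4, -11).
General solution: p = 4 + 13t, q = -11 - 30t for integer t.
-68 ≤ 4 + 13t ≤ 32 gives t ∈ [-5, 2], which is 8 values.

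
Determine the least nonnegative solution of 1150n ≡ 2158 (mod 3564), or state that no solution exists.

gcd(3564, 1150):
  3564 = 3*1150 + 114
  1150 = 10*114 + 10
  114 = 11*10 + 4
  10 = 2*4 + 2
  4 = 2*2
so gcd(3564, 1150) = 2.
2 divides 2158, so solutions exist.
Back-substitute for Bézout coefficients:
  2 = 10 - 2*4
  ... = 1150*(719) + 3564*(-232)
So 1150*(719) ≡ 2 (mod 3564); multiply by 1079: n ≡ 775801 (mod 1782).
Smallest nonnegative: n = 775801 mod 1782 = 631.

631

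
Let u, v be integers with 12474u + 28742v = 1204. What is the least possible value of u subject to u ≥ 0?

gcd(28742, 12474) = 14  (28742 = 2*12474 + 3794, 12474 = 3*3794 + 1092, 3794 = 3*1092 + 518, 1092 = 2*518 + 56, 518 = 9*56 + 14, 56 = 4*14).
14 divides 1204, so solutions exist.
Back-substituting, 12474*(-500) + 28742*(217) = 14.
Scale by 1204/14 = 86: (u₀, v₀) = (-43000, 18662).
General solution: u = -43000 + 2053t, v = 18662 - 891t for integer t.
u ≥ 0: smallest is -43000 mod 2053 = 113 (at t = 21), with v = -49.

113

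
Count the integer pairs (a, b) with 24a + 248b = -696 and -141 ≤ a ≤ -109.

gcd(248, 24) = 8.
By Bézout, 24×(-10) + 248×(1) = 8.
Particular solution: (2, -3).
General solution: a = 2 + 31t, b = -3 - 3t for integer t.
-141 ≤ 2 + 31t ≤ -109 gives t ∈ [-4, -4], which is 1 value.

1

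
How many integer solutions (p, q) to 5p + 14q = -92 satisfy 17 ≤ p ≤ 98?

6

gcd(14, 5):
  14 = 2×5 + 4
  5 = 1×4 + 1
  4 = 4×1
so gcd(14, 5) = 1.
Back-substitute for Bézout coefficients:
  1 = 5 - 1×4
  ... = 5×(3) + 14×(-1)
Scale by -92: particular solution (-276, 92); reduce p mod 14: (4, -8).
General solution: p = 4 + 14t, q = -8 - 5t for integer t.
17 ≤ 4 + 14t ≤ 98 gives t ∈ [1, 6], which is 6 values.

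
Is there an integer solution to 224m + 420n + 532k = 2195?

no

gcd(420, 224):
  420 = 1×224 + 196
  224 = 1×196 + 28
  196 = 7×28
so gcd(420, 224) = 28.
gcd(28, 532) = 28.
28 does not divide 2195 (remainder 11), so no integer solutions.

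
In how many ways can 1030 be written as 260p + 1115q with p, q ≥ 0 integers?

gcd(1115, 260):
  1115 = 4·260 + 75
  260 = 3·75 + 35
  75 = 2·35 + 5
  35 = 7·5
so gcd(1115, 260) = 5.
Back-substitute for Bézout coefficients:
  5 = 75 - 2·35
  ... = 260·(-30) + 1115·(7)
Scale by 206: one solution is (-6180, 1442). Reduce p mod 223: (64, -14).
General: p = 64 + 223t, q = -14 - 52t.
p ≥ 0 ⇒ t ≥ 0; q ≥ 0 ⇒ t ≤ -1. So t ∈ [0, -1]: 0 solutions.

0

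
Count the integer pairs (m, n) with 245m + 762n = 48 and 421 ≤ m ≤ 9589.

12

gcd(762, 245):
  762 = 3×245 + 27
  245 = 9×27 + 2
  27 = 13×2 + 1
  2 = 2×1
so gcd(762, 245) = 1.
Back-substitute for Bézout coefficients:
  1 = 27 - 13×2
  ... = 245×(-367) + 762×(118)
Scale by 48: particular solution (-17616, 5664); reduce m mod 762: (672, -216).
General solution: m = 672 + 762t, n = -216 - 245t for integer t.
421 ≤ 672 + 762t ≤ 9589 gives t ∈ [0, 11], which is 12 values.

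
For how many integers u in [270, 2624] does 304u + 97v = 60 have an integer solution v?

24

gcd(304, 97) = 1.
By Bézout, 304·(15) + 97·(-47) = 1.
Particular solution: (27, -84).
General solution: u = 27 + 97t, v = -84 - 304t for integer t.
270 ≤ 27 + 97t ≤ 2624 gives t ∈ [3, 26], which is 24 values.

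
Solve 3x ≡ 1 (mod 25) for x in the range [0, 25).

gcd(25, 3):
  25 = 8*3 + 1
  3 = 3*1
so gcd(25, 3) = 1.
Back-substitute for Bézout coefficients:
  1 = 25 - 8*3
  ... = 3*(-8) + 25*(1)
So 3*-8 ≡ 1 (mod 25), and -8 mod 25 = 17.

17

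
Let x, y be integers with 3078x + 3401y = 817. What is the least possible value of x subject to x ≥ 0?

8

gcd(3401, 3078):
  3401 = 1·3078 + 323
  3078 = 9·323 + 171
  323 = 1·171 + 152
  171 = 1·152 + 19
  152 = 8·19
so gcd(3401, 3078) = 19.
19 divides 817, so solutions exist.
Back-substitute for Bézout coefficients:
  19 = 171 - 1·152
  ... = 3078·(21) + 3401·(-19)
Scale by 817/19 = 43: (x₀, y₀) = (903, -817).
General solution: x = 903 + 179t, y = -817 - 162t for integer t.
x ≥ 0: smallest is 903 mod 179 = 8 (at t = -5), with y = -7.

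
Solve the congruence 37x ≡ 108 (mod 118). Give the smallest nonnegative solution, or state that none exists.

38

gcd(118, 37) = 1.
1 divides 108, so solutions exist.
By Bézout, 37·(-51) + 118·(16) = 1.
So 37·(-51) ≡ 1 (mod 118); multiply by 108: x ≡ -5508 (mod 118).
Smallest nonnegative: x = -5508 mod 118 = 38.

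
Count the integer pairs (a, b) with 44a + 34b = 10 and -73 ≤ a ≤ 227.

18

gcd(44, 34) = 2  (44 = 1*34 + 10, 34 = 3*10 + 4, 10 = 2*4 + 2, 4 = 2*2).
Back-substituting, 44*(7) + 34*(-9) = 2.
Scale by 5: particular solution (35, -45); reduce a mod 17: (1, -1).
General solution: a = 1 + 17t, b = -1 - 22t for integer t.
-73 ≤ 1 + 17t ≤ 227 gives t ∈ [-4, 13], which is 18 values.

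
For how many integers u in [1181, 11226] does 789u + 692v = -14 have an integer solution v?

15

gcd(789, 692):
  789 = 1×692 + 97
  692 = 7×97 + 13
  97 = 7×13 + 6
  13 = 2×6 + 1
  6 = 6×1
so gcd(789, 692) = 1.
Back-substitute for Bézout coefficients:
  1 = 13 - 2×6
  ... = 789×(-107) + 692×(122)
Scale by -14: particular solution (1498, -1708); reduce u mod 692: (114, -130).
General solution: u = 114 + 692t, v = -130 - 789t for integer t.
1181 ≤ 114 + 692t ≤ 11226 gives t ∈ [2, 16], which is 15 values.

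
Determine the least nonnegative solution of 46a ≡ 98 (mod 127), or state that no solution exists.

gcd(127, 46) = 1  (127 = 2×46 + 35, 46 = 1×35 + 11, 35 = 3×11 + 2, 11 = 5×2 + 1, 2 = 2×1).
1 divides 98, so solutions exist.
Back-substituting, 46×(58) + 127×(-21) = 1.
So 46×(58) ≡ 1 (mod 127); multiply by 98: a ≡ 5684 (mod 127).
Smallest nonnegative: a = 5684 mod 127 = 96.

96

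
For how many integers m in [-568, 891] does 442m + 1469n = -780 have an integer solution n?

gcd(1469, 442):
  1469 = 3*442 + 143
  442 = 3*143 + 13
  143 = 11*13
so gcd(1469, 442) = 13.
Back-substitute for Bézout coefficients:
  13 = 442 - 3*143
  ... = 442*(10) + 1469*(-3)
Scale by -60: particular solution (-600, 180); reduce m mod 113: (78, -24).
General solution: m = 78 + 113t, n = -24 - 34t for integer t.
-568 ≤ 78 + 113t ≤ 891 gives t ∈ [-5, 7], which is 13 values.

13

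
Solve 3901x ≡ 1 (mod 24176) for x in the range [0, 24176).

gcd(24176, 3901) = 1.
By Bézout, 3901×(4741) + 24176×(-765) = 1.
So 3901×4741 ≡ 1 (mod 24176), and 4741 mod 24176 = 4741.

4741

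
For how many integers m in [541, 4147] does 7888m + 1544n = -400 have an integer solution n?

19

gcd(7888, 1544):
  7888 = 5·1544 + 168
  1544 = 9·168 + 32
  168 = 5·32 + 8
  32 = 4·8
so gcd(7888, 1544) = 8.
Back-substitute for Bézout coefficients:
  8 = 168 - 5·32
  ... = 7888·(46) + 1544·(-235)
Scale by -50: particular solution (-2300, 11750); reduce m mod 193: (16, -82).
General solution: m = 16 + 193t, n = -82 - 986t for integer t.
541 ≤ 16 + 193t ≤ 4147 gives t ∈ [3, 21], which is 19 values.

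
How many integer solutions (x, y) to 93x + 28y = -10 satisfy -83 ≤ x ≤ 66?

6

gcd(93, 28) = 1.
By Bézout, 93*(-3) + 28*(10) = 1.
Particular solution: (2, -7).
General solution: x = 2 + 28t, y = -7 - 93t for integer t.
-83 ≤ 2 + 28t ≤ 66 gives t ∈ [-3, 2], which is 6 values.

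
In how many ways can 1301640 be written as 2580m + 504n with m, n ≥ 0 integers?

12

gcd(2580, 504):
  2580 = 5*504 + 60
  504 = 8*60 + 24
  60 = 2*24 + 12
  24 = 2*12
so gcd(2580, 504) = 12.
Back-substitute for Bézout coefficients:
  12 = 60 - 2*24
  ... = 2580*(17) + 504*(-87)
Scale by 108470: one solution is (1843990, -9436890). Reduce m mod 42: (22, 2470).
General: m = 22 + 42t, n = 2470 - 215t.
m ≥ 0 ⇒ t ≥ 0; n ≥ 0 ⇒ t ≤ 11. So t ∈ [0, 11]: 12 solutions.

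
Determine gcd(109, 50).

gcd(109, 50) = 1  (109 = 2×50 + 9, 50 = 5×9 + 5, 9 = 1×5 + 4, 5 = 1×4 + 1, 4 = 4×1).

1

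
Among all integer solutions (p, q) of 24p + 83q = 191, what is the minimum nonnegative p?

gcd(83, 24) = 1.
1 divides 191, so solutions exist.
By Bézout, 24*(-38) + 83*(11) = 1.
Scale by 191/1 = 191: (p₀, q₀) = (-7258, 2101).
General solution: p = -7258 + 83t, q = 2101 - 24t for integer t.
p ≥ 0: smallest is -7258 mod 83 = 46 (at t = 88), with q = -11.

46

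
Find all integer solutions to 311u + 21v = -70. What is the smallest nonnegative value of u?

7

gcd(311, 21) = 1  (311 = 14*21 + 17, 21 = 1*17 + 4, 17 = 4*4 + 1, 4 = 4*1).
1 divides -70, so solutions exist.
Back-substituting, 311*(5) + 21*(-74) = 1.
Scale by -70/1 = -70: (u₀, v₀) = (-350, 5180).
General solution: u = -350 + 21t, v = 5180 - 311t for integer t.
u ≥ 0: smallest is -350 mod 21 = 7 (at t = 17), with v = -107.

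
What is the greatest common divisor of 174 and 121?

gcd(174, 121):
  174 = 1·121 + 53
  121 = 2·53 + 15
  53 = 3·15 + 8
  15 = 1·8 + 7
  8 = 1·7 + 1
  7 = 7·1
so gcd(174, 121) = 1.

1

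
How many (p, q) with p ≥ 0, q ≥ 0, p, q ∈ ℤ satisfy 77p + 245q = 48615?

18

gcd(245, 77) = 7  (245 = 3×77 + 14, 77 = 5×14 + 7, 14 = 2×7).
Back-substituting, 77×(16) + 245×(-5) = 7.
Scale by 6945: one solution is (111120, -34725). Reduce p mod 35: (30, 189).
General: p = 30 + 35t, q = 189 - 11t.
p ≥ 0 ⇒ t ≥ 0; q ≥ 0 ⇒ t ≤ 17. So t ∈ [0, 17]: 18 solutions.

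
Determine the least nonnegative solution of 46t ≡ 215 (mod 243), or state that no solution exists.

gcd(243, 46):
  243 = 5*46 + 13
  46 = 3*13 + 7
  13 = 1*7 + 6
  7 = 1*6 + 1
  6 = 6*1
so gcd(243, 46) = 1.
1 divides 215, so solutions exist.
Back-substitute for Bézout coefficients:
  1 = 7 - 1*6
  ... = 46*(37) + 243*(-7)
So 46*(37) ≡ 1 (mod 243); multiply by 215: t ≡ 7955 (mod 243).
Smallest nonnegative: t = 7955 mod 243 = 179.

179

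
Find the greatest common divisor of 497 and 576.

1

gcd(576, 497) = 1  (576 = 1·497 + 79, 497 = 6·79 + 23, 79 = 3·23 + 10, 23 = 2·10 + 3, 10 = 3·3 + 1, 3 = 3·1).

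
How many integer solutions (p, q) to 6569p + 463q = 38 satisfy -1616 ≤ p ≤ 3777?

gcd(6569, 463):
  6569 = 14*463 + 87
  463 = 5*87 + 28
  87 = 3*28 + 3
  28 = 9*3 + 1
  3 = 3*1
so gcd(6569, 463) = 1.
Back-substitute for Bézout coefficients:
  1 = 28 - 9*3
  ... = 6569*(-149) + 463*(2114)
Scale by 38: particular solution (-5662, 80332); reduce p mod 463: (357, -5065).
General solution: p = 357 + 463t, q = -5065 - 6569t for integer t.
-1616 ≤ 357 + 463t ≤ 3777 gives t ∈ [-4, 7], which is 12 values.

12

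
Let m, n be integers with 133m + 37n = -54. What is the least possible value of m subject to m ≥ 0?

gcd(133, 37) = 1  (133 = 3*37 + 22, 37 = 1*22 + 15, 22 = 1*15 + 7, 15 = 2*7 + 1, 7 = 7*1).
1 divides -54, so solutions exist.
Back-substituting, 133*(-5) + 37*(18) = 1.
Scale by -54/1 = -54: (m₀, n₀) = (270, -972).
General solution: m = 270 + 37t, n = -972 - 133t for integer t.
m ≥ 0: smallest is 270 mod 37 = 11 (at t = -7), with n = -41.

11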